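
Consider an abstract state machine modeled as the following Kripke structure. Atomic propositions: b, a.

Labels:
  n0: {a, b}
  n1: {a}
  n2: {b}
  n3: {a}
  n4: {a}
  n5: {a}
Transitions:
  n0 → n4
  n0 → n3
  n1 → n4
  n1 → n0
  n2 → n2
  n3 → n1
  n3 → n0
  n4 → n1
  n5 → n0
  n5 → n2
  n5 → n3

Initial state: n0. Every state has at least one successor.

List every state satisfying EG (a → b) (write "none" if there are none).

{n2}

States satisfying a → b: {n0, n2}.
States satisfying EG (a → b): {n2}.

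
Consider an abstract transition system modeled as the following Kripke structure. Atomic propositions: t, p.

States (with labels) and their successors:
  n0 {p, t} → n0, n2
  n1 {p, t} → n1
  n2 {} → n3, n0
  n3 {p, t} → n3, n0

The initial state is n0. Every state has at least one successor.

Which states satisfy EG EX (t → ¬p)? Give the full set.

States satisfying EX (t → ¬p): {n0}.
States satisfying EG EX (t → ¬p): {n0}.

{n0}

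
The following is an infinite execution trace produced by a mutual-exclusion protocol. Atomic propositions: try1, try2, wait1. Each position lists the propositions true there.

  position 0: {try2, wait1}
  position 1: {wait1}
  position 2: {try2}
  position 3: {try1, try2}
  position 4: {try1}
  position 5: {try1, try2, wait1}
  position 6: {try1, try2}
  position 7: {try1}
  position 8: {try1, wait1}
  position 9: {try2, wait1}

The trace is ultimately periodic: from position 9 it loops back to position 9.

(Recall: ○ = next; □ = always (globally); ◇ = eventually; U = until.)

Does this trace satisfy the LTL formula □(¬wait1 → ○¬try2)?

¬wait1 → ○¬try2 must hold at every position from 0 onward. It fails at position 2, so □(¬wait1 → ○¬try2) is false.
Positions where ¬wait1 holds: 2, 3, 4, 6, 7.
Check ○¬try2 at each: 2→fails, 3→ok, 4→fails, 6→ok, 7→ok.

Violated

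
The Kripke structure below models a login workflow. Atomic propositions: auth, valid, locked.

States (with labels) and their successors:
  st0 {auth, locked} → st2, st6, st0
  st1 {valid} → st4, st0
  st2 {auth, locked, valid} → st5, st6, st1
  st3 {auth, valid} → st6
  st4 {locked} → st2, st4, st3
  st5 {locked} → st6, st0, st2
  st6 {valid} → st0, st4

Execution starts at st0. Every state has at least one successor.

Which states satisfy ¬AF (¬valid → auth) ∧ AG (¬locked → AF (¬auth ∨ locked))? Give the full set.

States satisfying ¬valid → auth: {st0, st1, st2, st3, st6}.
States satisfying AF (¬valid → auth): {st0, st1, st2, st3, st5, st6}.
States satisfying ¬AF (¬valid → auth): {st4}.
States satisfying ¬locked → AF (¬auth ∨ locked): {st0, st1, st2, st3, st4, st5, st6}.
States satisfying AG (¬locked → AF (¬auth ∨ locked)): {st0, st1, st2, st3, st4, st5, st6}.
States satisfying ¬AF (¬valid → auth) ∧ AG (¬locked → AF (¬auth ∨ locked)): {st4}.

{st4}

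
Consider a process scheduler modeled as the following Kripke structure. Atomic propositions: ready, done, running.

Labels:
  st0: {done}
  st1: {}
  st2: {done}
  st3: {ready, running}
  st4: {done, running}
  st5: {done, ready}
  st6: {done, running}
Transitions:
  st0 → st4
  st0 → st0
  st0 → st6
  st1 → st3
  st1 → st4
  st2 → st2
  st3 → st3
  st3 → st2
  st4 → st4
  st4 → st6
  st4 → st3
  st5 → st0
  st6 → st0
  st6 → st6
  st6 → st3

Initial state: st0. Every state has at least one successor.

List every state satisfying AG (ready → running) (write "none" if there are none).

States satisfying ready → running: {st0, st1, st2, st3, st4, st6}.
States satisfying AG (ready → running): {st0, st1, st2, st3, st4, st6}.

{st0, st1, st2, st3, st4, st6}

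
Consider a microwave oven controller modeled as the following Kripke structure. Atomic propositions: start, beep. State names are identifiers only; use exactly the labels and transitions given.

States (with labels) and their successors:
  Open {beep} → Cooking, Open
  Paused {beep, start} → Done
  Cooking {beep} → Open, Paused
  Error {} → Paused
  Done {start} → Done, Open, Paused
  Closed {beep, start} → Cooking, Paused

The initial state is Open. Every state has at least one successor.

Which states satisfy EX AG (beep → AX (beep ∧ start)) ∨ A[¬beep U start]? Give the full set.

States satisfying AG (beep → AX (beep ∧ start)): ∅.
States satisfying EX AG (beep → AX (beep ∧ start)): ∅.
States satisfying ¬beep: {Error, Done}.
States satisfying start: {Paused, Done, Closed}.
States satisfying A[¬beep U start]: {Paused, Error, Done, Closed}.
States satisfying EX AG (beep → AX (beep ∧ start)) ∨ A[¬beep U start]: {Paused, Error, Done, Closed}.

{Paused, Error, Done, Closed}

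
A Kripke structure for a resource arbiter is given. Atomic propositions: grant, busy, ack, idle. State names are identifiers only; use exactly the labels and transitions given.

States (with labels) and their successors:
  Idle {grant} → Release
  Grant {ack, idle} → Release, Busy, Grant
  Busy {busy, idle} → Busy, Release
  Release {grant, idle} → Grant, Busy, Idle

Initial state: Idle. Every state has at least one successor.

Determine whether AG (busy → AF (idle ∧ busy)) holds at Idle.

States satisfying busy → AF (idle ∧ busy): {Idle, Grant, Busy, Release}.
States satisfying AG (busy → AF (idle ∧ busy)): {Idle, Grant, Busy, Release}.
Every state reachable from Idle satisfies busy → AF (idle ∧ busy).
Idle ∈ Sat(AG (busy → AF (idle ∧ busy))).

Yes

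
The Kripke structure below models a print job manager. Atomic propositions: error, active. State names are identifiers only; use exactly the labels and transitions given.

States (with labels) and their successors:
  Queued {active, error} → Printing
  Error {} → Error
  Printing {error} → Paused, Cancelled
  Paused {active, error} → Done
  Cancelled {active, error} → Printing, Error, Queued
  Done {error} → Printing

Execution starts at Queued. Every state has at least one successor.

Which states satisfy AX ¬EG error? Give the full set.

{Error}

States satisfying ¬EG error: {Error}.
States satisfying AX ¬EG error: {Error}.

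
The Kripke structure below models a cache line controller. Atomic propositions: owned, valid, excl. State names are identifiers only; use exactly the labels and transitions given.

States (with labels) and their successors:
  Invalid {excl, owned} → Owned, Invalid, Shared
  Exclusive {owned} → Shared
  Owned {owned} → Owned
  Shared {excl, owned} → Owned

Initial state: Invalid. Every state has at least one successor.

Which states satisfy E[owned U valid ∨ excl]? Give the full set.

{Invalid, Exclusive, Shared}

States satisfying owned: {Invalid, Exclusive, Owned, Shared}.
States satisfying valid ∨ excl: {Invalid, Shared}.
States satisfying E[owned U valid ∨ excl]: {Invalid, Exclusive, Shared}.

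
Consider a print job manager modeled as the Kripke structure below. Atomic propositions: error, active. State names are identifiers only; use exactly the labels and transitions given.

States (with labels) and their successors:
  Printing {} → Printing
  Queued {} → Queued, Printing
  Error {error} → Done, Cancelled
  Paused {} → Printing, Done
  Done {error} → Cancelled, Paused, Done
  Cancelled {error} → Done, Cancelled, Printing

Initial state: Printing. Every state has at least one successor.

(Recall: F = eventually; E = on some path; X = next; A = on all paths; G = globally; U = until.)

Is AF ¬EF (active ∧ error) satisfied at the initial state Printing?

States satisfying ¬EF (active ∧ error): {Printing, Queued, Error, Paused, Done, Cancelled}.
States satisfying AF ¬EF (active ∧ error): {Printing, Queued, Error, Paused, Done, Cancelled}.
Printing ∈ Sat(AF ¬EF (active ∧ error)).

Satisfied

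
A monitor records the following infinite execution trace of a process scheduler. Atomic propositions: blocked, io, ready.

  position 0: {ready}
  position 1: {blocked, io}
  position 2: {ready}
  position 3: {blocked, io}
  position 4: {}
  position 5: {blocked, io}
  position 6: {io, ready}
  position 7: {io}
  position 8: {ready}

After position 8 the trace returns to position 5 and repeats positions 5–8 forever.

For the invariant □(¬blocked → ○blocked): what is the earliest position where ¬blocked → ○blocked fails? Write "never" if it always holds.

6

Check ¬blocked → ○blocked at each position in order: 0 ✓, 1 ✓, 2 ✓, 3 ✓, 4 ✓, 5 ✓.
At position 6 the labels are {io, ready} and the next position 7 has {io}, so ¬blocked → ○blocked is false there. This is the first violation.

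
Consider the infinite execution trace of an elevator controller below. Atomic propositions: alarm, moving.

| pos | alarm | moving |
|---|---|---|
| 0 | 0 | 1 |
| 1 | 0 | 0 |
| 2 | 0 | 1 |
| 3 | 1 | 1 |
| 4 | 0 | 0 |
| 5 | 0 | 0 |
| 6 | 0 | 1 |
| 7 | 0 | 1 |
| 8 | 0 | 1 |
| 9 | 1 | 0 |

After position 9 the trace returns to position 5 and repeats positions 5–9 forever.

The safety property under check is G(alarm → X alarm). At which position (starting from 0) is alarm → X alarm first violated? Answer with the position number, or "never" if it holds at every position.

3

Check alarm → X alarm at each position in order: 0 ✓, 1 ✓, 2 ✓.
At position 3 the labels are {alarm, moving} and the next position 4 has {}, so alarm → X alarm is false there. This is the first violation.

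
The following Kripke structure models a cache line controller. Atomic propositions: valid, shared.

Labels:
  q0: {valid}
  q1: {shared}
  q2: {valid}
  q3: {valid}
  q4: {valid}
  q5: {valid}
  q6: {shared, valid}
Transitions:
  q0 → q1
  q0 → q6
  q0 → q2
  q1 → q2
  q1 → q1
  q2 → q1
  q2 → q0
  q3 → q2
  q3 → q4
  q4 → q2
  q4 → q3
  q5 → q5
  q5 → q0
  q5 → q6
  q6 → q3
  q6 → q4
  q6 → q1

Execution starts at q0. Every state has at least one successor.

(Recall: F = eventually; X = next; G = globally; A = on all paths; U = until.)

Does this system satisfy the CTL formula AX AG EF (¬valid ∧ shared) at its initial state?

States satisfying AG EF (¬valid ∧ shared): {q0, q1, q2, q3, q4, q5, q6}.
States satisfying AX AG EF (¬valid ∧ shared): {q0, q1, q2, q3, q4, q5, q6}.
q0 ∈ Sat(AX AG EF (¬valid ∧ shared)).

Holds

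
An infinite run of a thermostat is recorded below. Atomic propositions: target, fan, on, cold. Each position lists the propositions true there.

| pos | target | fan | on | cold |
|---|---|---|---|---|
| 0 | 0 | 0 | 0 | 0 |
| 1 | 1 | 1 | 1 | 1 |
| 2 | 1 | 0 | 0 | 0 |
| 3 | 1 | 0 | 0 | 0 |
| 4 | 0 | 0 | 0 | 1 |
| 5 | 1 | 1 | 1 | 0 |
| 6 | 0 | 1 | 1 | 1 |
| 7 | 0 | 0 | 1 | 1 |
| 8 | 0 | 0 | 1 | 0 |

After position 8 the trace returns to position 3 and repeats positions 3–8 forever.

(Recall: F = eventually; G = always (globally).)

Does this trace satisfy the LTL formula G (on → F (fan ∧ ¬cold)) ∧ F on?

Satisfied

on → F (fan ∧ ¬cold) holds at every position 0..8, and those are all positions ever visited, so G (on → F (fan ∧ ¬cold)) holds.
Positions where on holds: 1, 5, 6, 7, 8.
Check F (fan ∧ ¬cold) at each: 1→ok, 5→ok, 6→ok, 7→ok, 8→ok.
on holds at position 1, which is reachable from 0, so F on holds.
At position 0: G (on → F (fan ∧ ¬cold)) is true; F on is true; so G (on → F (fan ∧ ¬cold)) ∧ F on is true.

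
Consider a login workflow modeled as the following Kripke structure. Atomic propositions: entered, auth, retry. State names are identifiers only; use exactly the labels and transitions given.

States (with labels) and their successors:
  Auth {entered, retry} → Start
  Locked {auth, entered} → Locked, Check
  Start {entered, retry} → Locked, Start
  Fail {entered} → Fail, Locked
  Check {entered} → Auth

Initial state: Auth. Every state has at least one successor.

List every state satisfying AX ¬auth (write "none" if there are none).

States satisfying ¬auth: {Auth, Start, Fail, Check}.
States satisfying AX ¬auth: {Auth, Check}.

{Auth, Check}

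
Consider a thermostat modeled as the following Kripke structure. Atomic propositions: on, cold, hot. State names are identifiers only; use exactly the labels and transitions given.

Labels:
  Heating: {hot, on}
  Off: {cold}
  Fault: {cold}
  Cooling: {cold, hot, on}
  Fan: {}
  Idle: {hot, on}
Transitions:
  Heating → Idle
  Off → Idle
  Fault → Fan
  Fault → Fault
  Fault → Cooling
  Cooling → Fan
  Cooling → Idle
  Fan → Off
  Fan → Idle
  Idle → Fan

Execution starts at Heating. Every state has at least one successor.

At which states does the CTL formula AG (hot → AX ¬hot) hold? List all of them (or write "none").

States satisfying hot → AX ¬hot: {Off, Fault, Fan, Idle}.
States satisfying AG (hot → AX ¬hot): {Off, Fan, Idle}.

{Off, Fan, Idle}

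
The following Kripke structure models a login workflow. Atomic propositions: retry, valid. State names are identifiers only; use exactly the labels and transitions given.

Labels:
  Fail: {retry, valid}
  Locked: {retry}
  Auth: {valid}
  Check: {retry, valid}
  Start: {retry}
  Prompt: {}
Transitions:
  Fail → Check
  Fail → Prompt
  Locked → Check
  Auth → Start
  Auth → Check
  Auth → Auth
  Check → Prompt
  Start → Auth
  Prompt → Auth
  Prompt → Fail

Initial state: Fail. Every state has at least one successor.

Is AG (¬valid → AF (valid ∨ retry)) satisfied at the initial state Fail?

States satisfying ¬valid → AF (valid ∨ retry): {Fail, Locked, Auth, Check, Start, Prompt}.
States satisfying AG (¬valid → AF (valid ∨ retry)): {Fail, Locked, Auth, Check, Start, Prompt}.
Every state reachable from Fail satisfies ¬valid → AF (valid ∨ retry).
Fail ∈ Sat(AG (¬valid → AF (valid ∨ retry))).

Satisfied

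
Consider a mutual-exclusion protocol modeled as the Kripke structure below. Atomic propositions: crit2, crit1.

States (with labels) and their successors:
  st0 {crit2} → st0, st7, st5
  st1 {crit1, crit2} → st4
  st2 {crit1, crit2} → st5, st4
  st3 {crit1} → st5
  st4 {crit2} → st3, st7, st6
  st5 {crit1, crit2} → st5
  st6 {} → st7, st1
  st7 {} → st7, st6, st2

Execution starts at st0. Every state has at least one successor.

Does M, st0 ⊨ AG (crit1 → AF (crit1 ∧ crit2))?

States satisfying crit1 → AF (crit1 ∧ crit2): {st0, st1, st2, st3, st4, st5, st6, st7}.
States satisfying AG (crit1 → AF (crit1 ∧ crit2)): {st0, st1, st2, st3, st4, st5, st6, st7}.
Every state reachable from st0 satisfies crit1 → AF (crit1 ∧ crit2).
st0 ∈ Sat(AG (crit1 → AF (crit1 ∧ crit2))).

Holds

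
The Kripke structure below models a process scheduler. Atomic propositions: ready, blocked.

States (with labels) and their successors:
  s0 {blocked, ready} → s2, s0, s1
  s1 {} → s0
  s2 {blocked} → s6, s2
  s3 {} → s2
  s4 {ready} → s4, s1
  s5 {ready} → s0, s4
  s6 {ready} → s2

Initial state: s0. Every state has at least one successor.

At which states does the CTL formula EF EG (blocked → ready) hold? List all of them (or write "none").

States satisfying EG (blocked → ready): {s0, s1, s4, s5}.
States satisfying EF EG (blocked → ready): {s0, s1, s4, s5}.

{s0, s1, s4, s5}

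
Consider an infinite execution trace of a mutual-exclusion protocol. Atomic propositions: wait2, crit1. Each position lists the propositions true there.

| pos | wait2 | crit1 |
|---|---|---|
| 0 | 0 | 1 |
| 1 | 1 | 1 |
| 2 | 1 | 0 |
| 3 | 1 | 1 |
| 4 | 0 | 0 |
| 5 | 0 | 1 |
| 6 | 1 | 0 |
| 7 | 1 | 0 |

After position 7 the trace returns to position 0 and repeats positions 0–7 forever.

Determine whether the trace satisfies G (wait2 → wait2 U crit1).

wait2 → wait2 U crit1 holds at every position 0..7, and those are all positions ever visited, so G (wait2 → wait2 U crit1) holds.
Positions where wait2 holds: 1, 2, 3, 6, 7.
Check wait2 U crit1 at each: 1→ok, 2→ok, 3→ok, 6→ok, 7→ok.

Yes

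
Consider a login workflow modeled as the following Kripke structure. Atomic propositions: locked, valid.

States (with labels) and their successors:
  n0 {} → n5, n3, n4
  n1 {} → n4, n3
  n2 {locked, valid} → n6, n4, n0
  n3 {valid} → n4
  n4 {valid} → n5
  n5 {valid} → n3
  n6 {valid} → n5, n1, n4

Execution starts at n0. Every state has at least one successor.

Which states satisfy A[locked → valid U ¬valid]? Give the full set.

States satisfying locked → valid: {n0, n1, n2, n3, n4, n5, n6}.
States satisfying ¬valid: {n0, n1}.
States satisfying A[locked → valid U ¬valid]: {n0, n1}.

{n0, n1}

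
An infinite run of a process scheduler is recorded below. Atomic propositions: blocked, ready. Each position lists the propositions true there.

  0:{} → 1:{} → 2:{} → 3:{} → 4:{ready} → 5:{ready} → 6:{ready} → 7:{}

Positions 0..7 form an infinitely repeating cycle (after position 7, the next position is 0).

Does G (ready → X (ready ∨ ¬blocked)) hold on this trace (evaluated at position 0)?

ready → X (ready ∨ ¬blocked) holds at every position 0..7, and those are all positions ever visited, so G (ready → X (ready ∨ ¬blocked)) holds.
Positions where ready holds: 4, 5, 6.
Check X (ready ∨ ¬blocked) at each: 4→ok, 5→ok, 6→ok.

Satisfied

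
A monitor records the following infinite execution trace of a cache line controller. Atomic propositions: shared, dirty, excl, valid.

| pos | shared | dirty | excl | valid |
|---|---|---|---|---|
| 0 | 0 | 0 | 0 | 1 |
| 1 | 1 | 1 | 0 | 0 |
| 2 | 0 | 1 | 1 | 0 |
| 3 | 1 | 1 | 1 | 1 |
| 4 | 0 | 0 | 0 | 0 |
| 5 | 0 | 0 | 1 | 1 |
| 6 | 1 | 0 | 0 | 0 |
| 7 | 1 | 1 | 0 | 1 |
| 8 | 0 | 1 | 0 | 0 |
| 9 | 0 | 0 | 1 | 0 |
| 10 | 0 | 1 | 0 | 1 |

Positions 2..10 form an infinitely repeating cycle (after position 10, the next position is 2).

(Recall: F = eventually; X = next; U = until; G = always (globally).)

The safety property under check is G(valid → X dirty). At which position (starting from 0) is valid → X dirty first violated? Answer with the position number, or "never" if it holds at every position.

3

Check valid → X dirty at each position in order: 0 ✓, 1 ✓, 2 ✓.
At position 3 the labels are {dirty, excl, shared, valid} and the next position 4 has {}, so valid → X dirty is false there. This is the first violation.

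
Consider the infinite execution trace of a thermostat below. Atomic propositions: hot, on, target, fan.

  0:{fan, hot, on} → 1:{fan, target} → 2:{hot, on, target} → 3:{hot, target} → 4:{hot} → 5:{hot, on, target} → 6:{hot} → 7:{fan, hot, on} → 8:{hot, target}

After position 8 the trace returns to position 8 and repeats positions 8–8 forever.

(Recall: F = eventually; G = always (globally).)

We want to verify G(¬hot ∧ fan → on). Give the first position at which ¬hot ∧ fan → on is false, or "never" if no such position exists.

1

Check ¬hot ∧ fan → on at each position in order: 0 ✓.
At position 1 the labels are {fan, target}, so ¬hot ∧ fan → on is false there. This is the first violation.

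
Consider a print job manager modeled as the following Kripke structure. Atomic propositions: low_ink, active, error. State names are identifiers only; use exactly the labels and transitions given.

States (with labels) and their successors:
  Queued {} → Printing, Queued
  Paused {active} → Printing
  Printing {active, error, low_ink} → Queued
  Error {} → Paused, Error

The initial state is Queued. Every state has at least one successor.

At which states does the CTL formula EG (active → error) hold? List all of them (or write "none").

{Queued, Printing, Error}

States satisfying active → error: {Queued, Printing, Error}.
States satisfying EG (active → error): {Queued, Printing, Error}.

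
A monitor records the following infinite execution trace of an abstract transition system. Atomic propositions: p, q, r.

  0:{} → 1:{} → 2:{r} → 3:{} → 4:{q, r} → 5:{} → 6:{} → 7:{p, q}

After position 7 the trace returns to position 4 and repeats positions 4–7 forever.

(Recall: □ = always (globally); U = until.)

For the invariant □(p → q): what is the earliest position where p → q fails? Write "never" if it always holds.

p → q holds at every position 0..7, and those are all the positions the trace ever visits, so the invariant □(p → q) is never violated.

never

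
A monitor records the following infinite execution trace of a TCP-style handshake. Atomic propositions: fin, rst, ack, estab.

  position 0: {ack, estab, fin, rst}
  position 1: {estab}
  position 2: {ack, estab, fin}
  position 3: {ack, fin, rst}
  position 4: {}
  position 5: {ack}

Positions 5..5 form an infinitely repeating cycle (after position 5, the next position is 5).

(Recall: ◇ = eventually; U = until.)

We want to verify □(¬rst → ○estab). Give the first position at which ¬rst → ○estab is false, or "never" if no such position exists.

2

Check ¬rst → ○estab at each position in order: 0 ✓, 1 ✓.
At position 2 the labels are {ack, estab, fin} and the next position 3 has {ack, fin, rst}, so ¬rst → ○estab is false there. This is the first violation.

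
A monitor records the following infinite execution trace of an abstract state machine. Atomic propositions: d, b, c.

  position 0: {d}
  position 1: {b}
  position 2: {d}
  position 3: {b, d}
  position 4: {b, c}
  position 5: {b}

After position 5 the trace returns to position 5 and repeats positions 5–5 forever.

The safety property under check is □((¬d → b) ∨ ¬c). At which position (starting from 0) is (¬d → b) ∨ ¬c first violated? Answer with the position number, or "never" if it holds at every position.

never

(¬d → b) ∨ ¬c holds at every position 0..5, and those are all the positions the trace ever visits, so the invariant □((¬d → b) ∨ ¬c) is never violated.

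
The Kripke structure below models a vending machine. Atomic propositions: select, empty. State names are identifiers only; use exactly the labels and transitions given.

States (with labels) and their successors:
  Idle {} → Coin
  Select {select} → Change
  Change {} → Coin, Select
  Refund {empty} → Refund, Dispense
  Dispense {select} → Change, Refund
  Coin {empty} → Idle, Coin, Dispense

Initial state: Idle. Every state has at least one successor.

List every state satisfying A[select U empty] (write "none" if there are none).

{Refund, Coin}

States satisfying select: {Select, Dispense}.
States satisfying empty: {Refund, Coin}.
States satisfying A[select U empty]: {Refund, Coin}.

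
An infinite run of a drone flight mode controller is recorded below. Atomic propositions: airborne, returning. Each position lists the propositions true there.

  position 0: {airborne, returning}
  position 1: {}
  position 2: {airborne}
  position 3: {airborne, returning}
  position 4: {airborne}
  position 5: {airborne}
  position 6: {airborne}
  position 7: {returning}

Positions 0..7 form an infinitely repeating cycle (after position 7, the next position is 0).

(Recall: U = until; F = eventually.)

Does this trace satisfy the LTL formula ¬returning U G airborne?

Violated

Walking from position 0: at position 0, G airborne has not yet held and ¬returning fails, so ¬returning U G airborne is false.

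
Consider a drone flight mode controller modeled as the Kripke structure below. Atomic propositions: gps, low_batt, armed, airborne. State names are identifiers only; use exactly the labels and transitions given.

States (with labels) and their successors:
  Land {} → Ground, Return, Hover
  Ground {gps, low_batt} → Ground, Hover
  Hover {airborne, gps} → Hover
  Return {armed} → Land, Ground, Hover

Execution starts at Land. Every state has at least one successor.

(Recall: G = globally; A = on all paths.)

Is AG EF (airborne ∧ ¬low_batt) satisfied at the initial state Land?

Yes

States satisfying EF (airborne ∧ ¬low_batt): {Land, Ground, Hover, Return}.
States satisfying AG EF (airborne ∧ ¬low_batt): {Land, Ground, Hover, Return}.
Every state reachable from Land satisfies EF (airborne ∧ ¬low_batt).
Land ∈ Sat(AG EF (airborne ∧ ¬low_batt)).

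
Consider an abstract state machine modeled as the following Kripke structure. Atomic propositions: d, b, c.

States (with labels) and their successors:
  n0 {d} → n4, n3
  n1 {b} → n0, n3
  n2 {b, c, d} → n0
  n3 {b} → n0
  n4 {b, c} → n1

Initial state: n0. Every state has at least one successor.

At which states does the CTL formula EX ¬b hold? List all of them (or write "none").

{n1, n2, n3}

States satisfying ¬b: {n0}.
States satisfying EX ¬b: {n1, n2, n3}.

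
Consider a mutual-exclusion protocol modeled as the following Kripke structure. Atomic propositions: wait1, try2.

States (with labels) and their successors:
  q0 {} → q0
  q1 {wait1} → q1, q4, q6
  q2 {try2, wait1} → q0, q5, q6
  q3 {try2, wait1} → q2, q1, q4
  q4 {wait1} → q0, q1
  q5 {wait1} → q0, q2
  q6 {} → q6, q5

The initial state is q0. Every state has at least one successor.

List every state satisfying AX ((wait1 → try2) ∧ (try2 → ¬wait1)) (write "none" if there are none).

States satisfying (wait1 → try2) ∧ (try2 → ¬wait1): {q0, q6}.
States satisfying AX ((wait1 → try2) ∧ (try2 → ¬wait1)): {q0}.

{q0}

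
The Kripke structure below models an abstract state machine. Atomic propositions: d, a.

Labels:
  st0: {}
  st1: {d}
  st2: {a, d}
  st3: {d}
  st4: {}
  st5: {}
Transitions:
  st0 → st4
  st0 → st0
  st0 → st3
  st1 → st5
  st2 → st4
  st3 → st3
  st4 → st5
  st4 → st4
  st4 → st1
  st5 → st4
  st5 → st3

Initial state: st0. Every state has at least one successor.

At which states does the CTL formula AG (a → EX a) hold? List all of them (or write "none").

States satisfying a → EX a: {st0, st1, st3, st4, st5}.
States satisfying AG (a → EX a): {st0, st1, st3, st4, st5}.

{st0, st1, st3, st4, st5}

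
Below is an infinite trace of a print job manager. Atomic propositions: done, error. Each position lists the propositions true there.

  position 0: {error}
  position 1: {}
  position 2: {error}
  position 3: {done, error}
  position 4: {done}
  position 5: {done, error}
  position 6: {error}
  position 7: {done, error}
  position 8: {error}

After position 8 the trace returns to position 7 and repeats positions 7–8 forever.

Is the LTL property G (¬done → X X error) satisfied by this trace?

Violated

¬done → X X error must hold at every position from 0 onward. It fails at position 2, so G (¬done → X X error) is false.
Positions where ¬done holds: 0, 1, 2, 6, 8.
Check X X error at each: 0→ok, 1→ok, 2→fails, 6→ok, 8→ok.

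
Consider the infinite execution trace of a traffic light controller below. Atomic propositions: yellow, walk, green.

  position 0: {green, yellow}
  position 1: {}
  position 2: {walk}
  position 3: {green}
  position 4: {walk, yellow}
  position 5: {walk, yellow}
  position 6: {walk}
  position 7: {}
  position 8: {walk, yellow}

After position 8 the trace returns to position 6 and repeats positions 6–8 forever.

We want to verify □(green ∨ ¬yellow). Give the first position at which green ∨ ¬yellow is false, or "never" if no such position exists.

Check green ∨ ¬yellow at each position in order: 0 ✓, 1 ✓, 2 ✓, 3 ✓.
At position 4 the labels are {walk, yellow}, so green ∨ ¬yellow is false there. This is the first violation.

4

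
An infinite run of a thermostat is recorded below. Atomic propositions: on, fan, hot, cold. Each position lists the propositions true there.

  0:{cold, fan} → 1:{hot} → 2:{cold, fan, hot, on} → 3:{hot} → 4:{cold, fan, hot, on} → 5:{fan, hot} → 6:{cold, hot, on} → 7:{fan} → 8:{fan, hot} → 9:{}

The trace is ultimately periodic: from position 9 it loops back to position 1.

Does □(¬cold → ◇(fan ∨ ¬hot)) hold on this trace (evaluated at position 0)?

Satisfied

¬cold → ◇(fan ∨ ¬hot) holds at every position 0..9, and those are all positions ever visited, so □(¬cold → ◇(fan ∨ ¬hot)) holds.
Positions where ¬cold holds: 1, 3, 5, 7, 8, 9.
Check ◇(fan ∨ ¬hot) at each: 1→ok, 3→ok, 5→ok, 7→ok, 8→ok, 9→ok.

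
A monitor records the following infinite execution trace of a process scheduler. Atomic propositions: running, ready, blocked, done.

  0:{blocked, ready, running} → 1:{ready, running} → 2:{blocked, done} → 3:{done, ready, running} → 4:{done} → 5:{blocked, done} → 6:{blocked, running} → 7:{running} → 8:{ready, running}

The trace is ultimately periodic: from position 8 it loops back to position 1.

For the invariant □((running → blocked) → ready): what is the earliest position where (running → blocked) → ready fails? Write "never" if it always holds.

2

Check (running → blocked) → ready at each position in order: 0 ✓, 1 ✓.
At position 2 the labels are {blocked, done}, so (running → blocked) → ready is false there. This is the first violation.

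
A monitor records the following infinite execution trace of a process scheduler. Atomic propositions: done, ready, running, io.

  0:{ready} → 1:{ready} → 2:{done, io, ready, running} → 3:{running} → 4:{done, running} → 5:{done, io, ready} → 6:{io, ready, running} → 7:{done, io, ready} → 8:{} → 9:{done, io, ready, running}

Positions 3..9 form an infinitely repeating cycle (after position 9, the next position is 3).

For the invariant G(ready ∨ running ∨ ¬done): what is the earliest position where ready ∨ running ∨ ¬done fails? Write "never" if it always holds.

ready ∨ running ∨ ¬done holds at every position 0..9, and those are all the positions the trace ever visits, so the invariant G(ready ∨ running ∨ ¬done) is never violated.

never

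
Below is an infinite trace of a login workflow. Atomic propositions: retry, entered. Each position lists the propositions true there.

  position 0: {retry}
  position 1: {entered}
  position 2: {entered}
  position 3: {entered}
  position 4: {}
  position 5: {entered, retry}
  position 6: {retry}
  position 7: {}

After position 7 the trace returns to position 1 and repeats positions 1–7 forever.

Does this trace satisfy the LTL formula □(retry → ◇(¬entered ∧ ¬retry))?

retry → ◇(¬entered ∧ ¬retry) holds at every position 0..7, and those are all positions ever visited, so □(retry → ◇(¬entered ∧ ¬retry)) holds.
Positions where retry holds: 0, 5, 6.
Check ◇(¬entered ∧ ¬retry) at each: 0→ok, 5→ok, 6→ok.

Holds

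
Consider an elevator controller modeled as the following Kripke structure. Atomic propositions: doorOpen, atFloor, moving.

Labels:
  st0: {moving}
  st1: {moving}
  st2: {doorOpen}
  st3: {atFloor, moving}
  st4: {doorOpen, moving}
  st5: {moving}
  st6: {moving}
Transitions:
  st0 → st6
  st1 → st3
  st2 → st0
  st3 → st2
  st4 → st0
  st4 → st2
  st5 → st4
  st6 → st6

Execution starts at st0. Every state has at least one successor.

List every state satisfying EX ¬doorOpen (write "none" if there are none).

{st0, st1, st2, st4, st6}

States satisfying ¬doorOpen: {st0, st1, st3, st5, st6}.
States satisfying EX ¬doorOpen: {st0, st1, st2, st4, st6}.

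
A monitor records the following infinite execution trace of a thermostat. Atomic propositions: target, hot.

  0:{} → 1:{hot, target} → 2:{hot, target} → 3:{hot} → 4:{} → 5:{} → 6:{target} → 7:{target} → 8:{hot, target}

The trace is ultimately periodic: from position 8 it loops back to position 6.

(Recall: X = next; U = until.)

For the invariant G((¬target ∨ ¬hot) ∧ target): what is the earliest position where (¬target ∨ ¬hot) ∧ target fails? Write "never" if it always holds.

At position 0 the labels are {}, so (¬target ∨ ¬hot) ∧ target is false there. This is the first violation.

0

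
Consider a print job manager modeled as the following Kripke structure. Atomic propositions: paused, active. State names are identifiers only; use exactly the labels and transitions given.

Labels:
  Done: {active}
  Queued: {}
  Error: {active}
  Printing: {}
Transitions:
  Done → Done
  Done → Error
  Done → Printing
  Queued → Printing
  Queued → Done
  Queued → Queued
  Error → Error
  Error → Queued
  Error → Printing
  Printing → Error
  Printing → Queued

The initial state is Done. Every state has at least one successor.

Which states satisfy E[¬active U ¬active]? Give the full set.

{Queued, Printing}

States satisfying ¬active: {Queued, Printing}.
States satisfying E[¬active U ¬active]: {Queued, Printing}.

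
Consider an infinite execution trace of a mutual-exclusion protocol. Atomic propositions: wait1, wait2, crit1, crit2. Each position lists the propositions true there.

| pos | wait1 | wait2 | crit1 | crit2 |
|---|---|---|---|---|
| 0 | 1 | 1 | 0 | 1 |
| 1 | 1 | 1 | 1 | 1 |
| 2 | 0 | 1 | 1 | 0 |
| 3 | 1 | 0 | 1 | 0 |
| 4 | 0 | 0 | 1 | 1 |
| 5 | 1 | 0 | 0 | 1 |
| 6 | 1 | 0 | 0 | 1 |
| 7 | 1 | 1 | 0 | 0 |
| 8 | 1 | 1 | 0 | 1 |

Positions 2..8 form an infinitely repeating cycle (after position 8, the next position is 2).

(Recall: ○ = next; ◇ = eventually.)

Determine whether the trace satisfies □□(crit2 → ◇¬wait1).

□(crit2 → ◇¬wait1) holds at every position 0..8, and those are all positions ever visited, so □□(crit2 → ◇¬wait1) holds.

Holds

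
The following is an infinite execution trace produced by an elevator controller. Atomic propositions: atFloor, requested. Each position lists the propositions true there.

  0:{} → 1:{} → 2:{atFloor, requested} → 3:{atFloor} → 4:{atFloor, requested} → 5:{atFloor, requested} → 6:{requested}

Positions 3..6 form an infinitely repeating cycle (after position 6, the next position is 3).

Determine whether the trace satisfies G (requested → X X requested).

Violated

requested → X X requested must hold at every position from 0 onward. It fails at position 5, so G (requested → X X requested) is false.
Positions where requested holds: 2, 4, 5, 6.
Check X X requested at each: 2→ok, 4→ok, 5→fails, 6→ok.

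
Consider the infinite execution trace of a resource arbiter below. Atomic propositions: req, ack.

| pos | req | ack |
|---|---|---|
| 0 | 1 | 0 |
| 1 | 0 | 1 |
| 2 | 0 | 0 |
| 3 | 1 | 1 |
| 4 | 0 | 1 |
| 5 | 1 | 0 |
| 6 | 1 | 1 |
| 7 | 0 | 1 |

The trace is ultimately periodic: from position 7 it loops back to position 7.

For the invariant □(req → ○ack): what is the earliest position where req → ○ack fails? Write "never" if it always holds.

req → ○ack holds at every position 0..7, and those are all the positions the trace ever visits, so the invariant □(req → ○ack) is never violated.

never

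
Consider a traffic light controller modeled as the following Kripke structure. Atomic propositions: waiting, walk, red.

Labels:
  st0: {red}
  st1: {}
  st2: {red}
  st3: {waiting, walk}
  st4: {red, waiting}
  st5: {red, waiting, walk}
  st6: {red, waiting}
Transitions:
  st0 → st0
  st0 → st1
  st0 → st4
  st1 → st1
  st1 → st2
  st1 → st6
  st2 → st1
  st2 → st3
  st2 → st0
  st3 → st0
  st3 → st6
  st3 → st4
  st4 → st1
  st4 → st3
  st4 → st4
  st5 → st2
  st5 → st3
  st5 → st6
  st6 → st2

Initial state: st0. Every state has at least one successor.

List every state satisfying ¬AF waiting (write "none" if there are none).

{st0, st1, st2}

States satisfying waiting: {st3, st4, st5, st6}.
States satisfying AF waiting: {st3, st4, st5, st6}.
States satisfying ¬AF waiting: {st0, st1, st2}.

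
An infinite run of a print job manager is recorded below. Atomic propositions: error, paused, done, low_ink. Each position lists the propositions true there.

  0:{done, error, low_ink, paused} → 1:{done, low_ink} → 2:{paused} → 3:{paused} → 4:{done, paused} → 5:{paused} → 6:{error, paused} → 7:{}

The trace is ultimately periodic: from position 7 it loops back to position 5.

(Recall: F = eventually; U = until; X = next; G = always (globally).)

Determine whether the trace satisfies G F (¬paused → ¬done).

F (¬paused → ¬done) holds at every position 0..7, and those are all positions ever visited, so G F (¬paused → ¬done) holds.

Yes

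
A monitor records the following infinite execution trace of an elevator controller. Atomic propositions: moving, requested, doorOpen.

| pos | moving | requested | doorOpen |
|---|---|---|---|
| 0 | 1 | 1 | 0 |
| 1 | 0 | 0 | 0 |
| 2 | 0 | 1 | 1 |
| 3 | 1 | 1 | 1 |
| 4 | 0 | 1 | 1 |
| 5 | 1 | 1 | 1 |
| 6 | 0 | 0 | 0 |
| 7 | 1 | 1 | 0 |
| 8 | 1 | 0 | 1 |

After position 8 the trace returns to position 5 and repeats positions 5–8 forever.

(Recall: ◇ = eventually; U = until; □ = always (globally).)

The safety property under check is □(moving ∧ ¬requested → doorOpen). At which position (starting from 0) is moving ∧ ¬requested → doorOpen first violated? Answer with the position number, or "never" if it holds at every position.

moving ∧ ¬requested → doorOpen holds at every position 0..8, and those are all the positions the trace ever visits, so the invariant □(moving ∧ ¬requested → doorOpen) is never violated.

never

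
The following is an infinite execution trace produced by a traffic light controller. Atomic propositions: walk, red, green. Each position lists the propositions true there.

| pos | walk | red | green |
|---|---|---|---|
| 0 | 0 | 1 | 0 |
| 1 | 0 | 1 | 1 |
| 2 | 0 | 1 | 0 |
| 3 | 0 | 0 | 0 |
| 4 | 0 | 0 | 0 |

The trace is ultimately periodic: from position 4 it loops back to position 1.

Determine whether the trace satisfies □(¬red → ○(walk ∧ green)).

No

¬red → ○(walk ∧ green) must hold at every position from 0 onward. It fails at position 3, so □(¬red → ○(walk ∧ green)) is false.
Positions where ¬red holds: 3, 4.
Check ○(walk ∧ green) at each: 3→fails, 4→fails.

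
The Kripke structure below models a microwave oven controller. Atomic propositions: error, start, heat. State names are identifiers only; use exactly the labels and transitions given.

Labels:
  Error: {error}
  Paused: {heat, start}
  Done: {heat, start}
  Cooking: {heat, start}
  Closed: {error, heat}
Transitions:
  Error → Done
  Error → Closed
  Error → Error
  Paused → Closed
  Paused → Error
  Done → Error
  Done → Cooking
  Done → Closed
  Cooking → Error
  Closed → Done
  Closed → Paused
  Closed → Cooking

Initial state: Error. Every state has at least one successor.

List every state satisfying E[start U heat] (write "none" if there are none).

States satisfying start: {Paused, Done, Cooking}.
States satisfying heat: {Paused, Done, Cooking, Closed}.
States satisfying E[start U heat]: {Paused, Done, Cooking, Closed}.

{Paused, Done, Cooking, Closed}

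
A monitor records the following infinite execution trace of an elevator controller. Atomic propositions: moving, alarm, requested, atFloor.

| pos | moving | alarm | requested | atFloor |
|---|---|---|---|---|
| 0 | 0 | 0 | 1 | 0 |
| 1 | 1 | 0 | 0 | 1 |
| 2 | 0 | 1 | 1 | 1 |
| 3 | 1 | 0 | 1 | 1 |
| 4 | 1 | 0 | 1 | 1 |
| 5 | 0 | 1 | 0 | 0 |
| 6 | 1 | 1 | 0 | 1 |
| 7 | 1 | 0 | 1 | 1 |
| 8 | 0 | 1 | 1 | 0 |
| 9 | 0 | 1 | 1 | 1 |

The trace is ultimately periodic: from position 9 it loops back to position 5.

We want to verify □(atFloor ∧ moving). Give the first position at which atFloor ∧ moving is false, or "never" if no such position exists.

0

At position 0 the labels are {requested}, so atFloor ∧ moving is false there. This is the first violation.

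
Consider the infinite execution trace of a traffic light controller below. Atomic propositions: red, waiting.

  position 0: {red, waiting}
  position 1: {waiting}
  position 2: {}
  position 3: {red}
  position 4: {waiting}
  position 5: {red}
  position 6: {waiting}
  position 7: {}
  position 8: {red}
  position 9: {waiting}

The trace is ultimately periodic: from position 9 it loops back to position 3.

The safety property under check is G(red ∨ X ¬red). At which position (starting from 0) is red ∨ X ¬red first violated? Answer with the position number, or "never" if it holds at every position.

2

Check red ∨ X ¬red at each position in order: 0 ✓, 1 ✓.
At position 2 the labels are {} and the next position 3 has {red}, so red ∨ X ¬red is false there. This is the first violation.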